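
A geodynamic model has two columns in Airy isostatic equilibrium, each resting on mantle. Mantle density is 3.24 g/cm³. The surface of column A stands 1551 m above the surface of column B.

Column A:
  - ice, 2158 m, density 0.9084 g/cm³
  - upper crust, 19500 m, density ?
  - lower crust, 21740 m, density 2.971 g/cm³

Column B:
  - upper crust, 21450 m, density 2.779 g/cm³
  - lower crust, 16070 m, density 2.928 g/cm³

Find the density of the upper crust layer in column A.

2.78 g/cm³

Take the compensation level at the base of the deeper column (depth z_c below the surface of column A) and equate Σ ρ_i t_i down to z_c; mantle fills any gap and the z_c terms cancel.
Column A: 2158×0.9084 + 19500×ρ + 21740×2.971 + (z_c − 43398)×3.24
Column B: 1551×0 + 21450×2.779 + 16070×2.928 + (z_c − 1551 − 37520)×3.24
The z_c×3.24 term appears on both sides and cancels. Collect the known terms of each column as K = Σ(ρt)_known − 3.24 × (depth of known layers): K_A = 66549.8672 − 3.24×43398 = −74059.6528; K_B = 106662.51 − 3.24×(1551 + 37520) = −19927.53.
Balance: K_A + 19500×ρ = K_B, so ρ = (K_B − K_A)/19500 = 54132.1/19500 = 2.78 g/cm³.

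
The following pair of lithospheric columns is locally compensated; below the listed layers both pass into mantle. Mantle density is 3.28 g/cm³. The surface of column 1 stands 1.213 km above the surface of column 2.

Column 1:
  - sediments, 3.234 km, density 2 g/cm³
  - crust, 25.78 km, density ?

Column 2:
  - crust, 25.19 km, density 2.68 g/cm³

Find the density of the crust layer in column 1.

2.7 g/cm³

Take the compensation level at the base of the deeper column (depth z_c below the surface of column 1) and equate Σ ρ_i t_i down to z_c; mantle fills any gap and the z_c terms cancel.
Column 1: 3.234×2 + 25.78×ρ + (z_c − 29.014)×3.28
Column 2: 1.213×0 + 25.19×2.68 + (z_c − 1.213 − 25.19)×3.28
The z_c×3.28 term appears on both sides and cancels. Collect the known terms of each column as K = Σ(ρt)_known − 3.28 × (depth of known layers): K_1 = 6.468 − 3.28×29.014 = −88.69792; K_2 = 67.5092 − 3.28×(1.213 + 25.19) = −19.09264.
Balance: K_1 + 25.78×ρ = K_2, so ρ = (K_2 − K_1)/25.78 = 69.6053/25.78 = 2.7 g/cm³.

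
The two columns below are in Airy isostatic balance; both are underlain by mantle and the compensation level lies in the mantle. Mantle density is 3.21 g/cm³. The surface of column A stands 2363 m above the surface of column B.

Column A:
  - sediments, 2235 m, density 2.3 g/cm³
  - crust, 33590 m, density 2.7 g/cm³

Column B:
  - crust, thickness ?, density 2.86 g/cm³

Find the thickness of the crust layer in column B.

33100 m

Take the compensation level at the base of the deeper column (depth z_c below the surface of column A) and equate Σ ρ_i t_i down to z_c; mantle fills any gap and the z_c terms cancel.
Column A: 2235×2.3 + 33590×2.7 + (z_c − 35825)×3.21
Column B: 2363×0 + x×2.86 + (z_c − 2363 − 0 − x)×3.21
The z_c×3.21 term appears on both sides and cancels. Collect the known terms of each column as K = Σ(ρt)_known − 3.21 × (depth of known layers): K_A = 95833.5 − 3.21×35825 = −19164.75; K_B = 0 − 3.21×(2363 + 0) = −7585.23.
Balance: K_A = K_B − x×(3.21 − 2.86), so x = (K_B − K_A)/(3.21 − 2.86) = 11579.5/0.35 = 33100 m.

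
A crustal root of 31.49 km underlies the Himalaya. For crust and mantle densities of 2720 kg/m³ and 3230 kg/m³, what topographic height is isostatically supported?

5.9 km

For local isostatic compensation: ρ_c h = (ρ_m − ρ_c) r.
h = r (ρ_m − ρ_c) / ρ_c = 31.49 km × (3230 − 2720) / 2720 = 5.9 km.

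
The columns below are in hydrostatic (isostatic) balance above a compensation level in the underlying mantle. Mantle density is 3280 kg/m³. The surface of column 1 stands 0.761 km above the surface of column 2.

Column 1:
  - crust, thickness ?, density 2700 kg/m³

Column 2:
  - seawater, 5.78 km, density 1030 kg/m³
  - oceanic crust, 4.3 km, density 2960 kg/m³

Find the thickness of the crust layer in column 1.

29.1 km

Take the compensation level at the base of the deeper column (depth z_c below the surface of column 1) and equate Σ ρ_i t_i down to z_c; mantle fills any gap and the z_c terms cancel.
Column 1: x×2700 + (z_c − 0 − x)×3280
Column 2: 0.761×0 + 5.78×1030 + 4.3×2960 + (z_c − 0.761 − 10.08)×3280
The z_c×3280 term appears on both sides and cancels. Collect the known terms of each column as K = Σ(ρt)_known − 3280 × (depth of known layers): K_1 = 0 − 3280×0 = 0; K_2 = 18681.4 − 3280×(0.761 + 10.08) = −16877.08.
Balance: K_1 − x×(3280 − 2700) = K_2, so x = (K_1 − K_2)/(3280 − 2700) = 16877.1/580 = 29.1 km.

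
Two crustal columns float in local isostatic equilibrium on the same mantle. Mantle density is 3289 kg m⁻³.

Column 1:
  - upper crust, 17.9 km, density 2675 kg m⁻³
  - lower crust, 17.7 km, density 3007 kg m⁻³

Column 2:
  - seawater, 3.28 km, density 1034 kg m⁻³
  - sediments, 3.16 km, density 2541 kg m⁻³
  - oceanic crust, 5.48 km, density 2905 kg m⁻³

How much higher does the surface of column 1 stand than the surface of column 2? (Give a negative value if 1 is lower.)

For any compensation level in the mantle, the mantle terms cancel and isostasy reduces to e = (Σt_1 − Σt_2) − (Σ(ρt)_1 − Σ(ρt)_2) / ρ_m.
Σt_1 = 35.6 km; Σt_2 = 11.92 km; Σ(ρt)_1 = 101106.4; Σ(ρt)_2 = 27340.48 (in km·kg m⁻³).
e = (35.6 − 11.92) − (101106.4 − 27340.48) / 3289 = 1.25 km.

1.25 km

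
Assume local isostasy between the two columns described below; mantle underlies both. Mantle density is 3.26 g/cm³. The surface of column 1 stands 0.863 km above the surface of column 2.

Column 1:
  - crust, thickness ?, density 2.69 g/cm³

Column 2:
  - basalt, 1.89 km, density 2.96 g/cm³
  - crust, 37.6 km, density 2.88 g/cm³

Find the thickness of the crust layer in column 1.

31 km

Take the compensation level at the base of the deeper column (depth z_c below the surface of column 1) and equate Σ ρ_i t_i down to z_c; mantle fills any gap and the z_c terms cancel.
Column 1: x×2.69 + (z_c − 0 − x)×3.26
Column 2: 0.863×0 + 1.89×2.96 + 37.6×2.88 + (z_c − 0.863 − 39.49)×3.26
The z_c×3.26 term appears on both sides and cancels. Collect the known terms of each column as K = Σ(ρt)_known − 3.26 × (depth of known layers): K_1 = 0 − 3.26×0 = 0; K_2 = 113.8824 − 3.26×(0.863 + 39.49) = −17.66838.
Balance: K_1 − x×(3.26 − 2.69) = K_2, so x = (K_1 − K_2)/(3.26 − 2.69) = 17.6684/0.57 = 31 km.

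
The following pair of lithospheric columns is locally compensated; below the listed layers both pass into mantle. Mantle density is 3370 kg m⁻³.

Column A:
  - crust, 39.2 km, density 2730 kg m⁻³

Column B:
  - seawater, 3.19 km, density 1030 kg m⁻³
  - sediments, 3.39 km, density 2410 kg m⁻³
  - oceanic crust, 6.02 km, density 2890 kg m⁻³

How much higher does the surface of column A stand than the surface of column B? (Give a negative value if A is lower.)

3.41 km

For any compensation level in the mantle, the mantle terms cancel and isostasy reduces to e = (Σt_A − Σt_B) − (Σ(ρt)_A − Σ(ρt)_B) / ρ_m.
Σt_A = 39.2 km; Σt_B = 12.6 km; Σ(ρt)_A = 107016; Σ(ρt)_B = 28853.4 (in km·kg m⁻³).
e = (39.2 − 12.6) − (107016 − 28853.4) / 3370 = 3.41 km.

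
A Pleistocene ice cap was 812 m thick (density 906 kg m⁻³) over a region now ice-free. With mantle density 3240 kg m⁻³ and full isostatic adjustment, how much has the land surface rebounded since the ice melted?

Removing the load lets mantle flow back in; uplift u satisfies ρ_ice t = ρ_m u.
u = t ρ_ice/ρ_m = 812 m × 906/3240 = 227 m.

227 m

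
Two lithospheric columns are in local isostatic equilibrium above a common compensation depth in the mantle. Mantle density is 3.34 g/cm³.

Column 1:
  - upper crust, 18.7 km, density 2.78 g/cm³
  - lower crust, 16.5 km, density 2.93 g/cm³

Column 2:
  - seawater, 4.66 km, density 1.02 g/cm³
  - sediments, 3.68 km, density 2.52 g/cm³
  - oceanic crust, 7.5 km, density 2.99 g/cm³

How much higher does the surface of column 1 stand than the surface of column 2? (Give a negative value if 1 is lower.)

0.234 km

For any compensation level in the mantle, the mantle terms cancel and isostasy reduces to e = (Σt_1 − Σt_2) − (Σ(ρt)_1 − Σ(ρt)_2) / ρ_m.
Σt_1 = 35.2 km; Σt_2 = 15.84 km; Σ(ρt)_1 = 100.331; Σ(ρt)_2 = 36.4518 (in km·g/cm³).
e = (35.2 − 15.84) − (100.331 − 36.4518) / 3.34 = 0.234 km.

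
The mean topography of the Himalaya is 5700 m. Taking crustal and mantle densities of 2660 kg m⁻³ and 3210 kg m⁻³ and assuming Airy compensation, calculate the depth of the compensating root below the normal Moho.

Isostatic balance requires: the weight of the topography is balanced by the buoyancy of the root, ρ_c h = (ρ_m − ρ_c) r.
r = h · ρ_c / (ρ_m − ρ_c) = 5700 m × 2660 / (3210 − 2660) = 27600 m.

27600 m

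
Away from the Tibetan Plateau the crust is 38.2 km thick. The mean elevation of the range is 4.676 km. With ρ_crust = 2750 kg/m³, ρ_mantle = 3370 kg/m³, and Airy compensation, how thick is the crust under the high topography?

Root depth r = h ρ_c / (ρ_m − ρ_c) = 4.676 km × 2750 / 620 = 20.74 km.
Total thickness = T + h + r = 38.2 km + 4.676 km + 20.74 km = 63.6 km.

63.6 km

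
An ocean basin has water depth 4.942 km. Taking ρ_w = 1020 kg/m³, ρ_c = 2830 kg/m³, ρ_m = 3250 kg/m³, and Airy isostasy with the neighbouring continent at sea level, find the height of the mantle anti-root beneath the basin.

21.3 km

By Archimedes' principle applied to the lithosphere: replacing crust with seawater at the top is compensated by replacing crust with mantle at the base: d (ρ_c − ρ_w) = a (ρ_m − ρ_c).
a = d (ρ_c − ρ_w)/(ρ_m − ρ_c) = 4.942 km × 1810/420 = 21.3 km.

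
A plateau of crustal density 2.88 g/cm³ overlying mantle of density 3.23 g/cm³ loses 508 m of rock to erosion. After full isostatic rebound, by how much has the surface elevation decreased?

55 m

Rebound u = e ρ_c/ρ_m = 508 m × 2.88/3.23 = 453 m.
Net surface drop = e − u = 508 m − 453 m = e (ρ_m − ρ_c)/ρ_m = 55 m.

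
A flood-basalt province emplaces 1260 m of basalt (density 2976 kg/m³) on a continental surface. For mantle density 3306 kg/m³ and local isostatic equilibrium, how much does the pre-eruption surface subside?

1130 m

Subaerial loading: s = t ρ_load / ρ_m.
s = 1260 m × 2976/3306 = 1130 m.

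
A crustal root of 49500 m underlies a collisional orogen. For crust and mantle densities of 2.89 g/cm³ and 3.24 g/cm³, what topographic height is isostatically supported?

In Airy isostatic equilibrium: ρ_c h = (ρ_m − ρ_c) r.
h = r (ρ_m − ρ_c) / ρ_c = 49500 m × (3.24 − 2.89) / 2.89 = 5990 m.

5990 m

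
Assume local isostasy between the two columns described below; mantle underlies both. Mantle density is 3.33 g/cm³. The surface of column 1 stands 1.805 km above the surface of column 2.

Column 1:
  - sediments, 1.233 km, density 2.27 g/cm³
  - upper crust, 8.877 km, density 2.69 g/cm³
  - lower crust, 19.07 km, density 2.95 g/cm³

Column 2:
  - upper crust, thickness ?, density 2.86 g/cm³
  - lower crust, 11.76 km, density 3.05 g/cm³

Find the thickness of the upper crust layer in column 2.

Take the compensation level at the base of the deeper column (depth z_c below the surface of column 1) and equate Σ ρ_i t_i down to z_c; mantle fills any gap and the z_c terms cancel.
Column 1: 1.233×2.27 + 8.877×2.69 + 19.07×2.95 + (z_c − 29.18)×3.33
Column 2: 1.805×0 + x×2.86 + 11.76×3.05 + (z_c − 1.805 − 11.76 − x)×3.33
The z_c×3.33 term appears on both sides and cancels. Collect the known terms of each column as K = Σ(ρt)_known − 3.33 × (depth of known layers): K_1 = 82.93454 − 3.33×29.18 = −14.23486; K_2 = 35.868 − 3.33×(1.805 + 11.76) = −9.30345.
Balance: K_1 = K_2 − x×(3.33 − 2.86), so x = (K_2 − K_1)/(3.33 − 2.86) = 4.93141/0.47 = 10.5 km.

10.5 km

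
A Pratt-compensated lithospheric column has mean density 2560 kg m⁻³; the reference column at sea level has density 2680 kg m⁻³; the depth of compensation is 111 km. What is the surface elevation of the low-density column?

ρ_ref D = ρ (D + h) → h = D (ρ_ref − ρ)/ρ.
h = 111 km × (2680 − 2560)/2560 = 5.2 km.

5.2 km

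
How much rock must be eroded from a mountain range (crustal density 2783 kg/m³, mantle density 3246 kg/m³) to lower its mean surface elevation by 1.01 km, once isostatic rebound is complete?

7.08 km

Net drop Δ = e − u = e − e ρ_c/ρ_m = e (ρ_m − ρ_c)/ρ_m.
e = Δ ρ_m/(ρ_m − ρ_c) = 1.01 km × 3246/463 = 7.08 km.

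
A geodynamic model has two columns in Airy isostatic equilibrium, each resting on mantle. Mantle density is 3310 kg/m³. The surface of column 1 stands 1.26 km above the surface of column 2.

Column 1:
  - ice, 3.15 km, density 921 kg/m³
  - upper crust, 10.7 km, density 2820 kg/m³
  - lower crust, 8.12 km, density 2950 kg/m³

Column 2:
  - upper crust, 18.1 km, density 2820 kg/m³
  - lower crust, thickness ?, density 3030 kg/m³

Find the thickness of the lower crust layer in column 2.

Take the compensation level at the base of the deeper column (depth z_c below the surface of column 1) and equate Σ ρ_i t_i down to z_c; mantle fills any gap and the z_c terms cancel.
Column 1: 3.15×921 + 10.7×2820 + 8.12×2950 + (z_c − 21.97)×3310
Column 2: 1.26×0 + 18.1×2820 + x×3030 + (z_c − 1.26 − 18.1 − x)×3310
The z_c×3310 term appears on both sides and cancels. Collect the known terms of each column as K = Σ(ρt)_known − 3310 × (depth of known layers): K_1 = 57029.15 − 3310×21.97 = −15691.55; K_2 = 51042 − 3310×(1.26 + 18.1) = −13039.6.
Balance: K_1 = K_2 − x×(3310 − 3030), so x = (K_2 − K_1)/(3310 − 3030) = 2651.95/280 = 9.47 km.

9.47 km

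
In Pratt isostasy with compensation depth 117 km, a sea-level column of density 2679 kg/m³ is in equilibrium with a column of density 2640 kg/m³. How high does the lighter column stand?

ρ_ref D = ρ (D + h) → h = D (ρ_ref − ρ)/ρ.
h = 117 km × (2679 − 2640)/2640 = 1.73 km.

1.73 km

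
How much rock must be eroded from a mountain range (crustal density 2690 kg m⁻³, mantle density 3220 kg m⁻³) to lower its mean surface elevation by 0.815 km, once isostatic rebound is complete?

Net drop Δ = e − u = e − e ρ_c/ρ_m = e (ρ_m − ρ_c)/ρ_m.
e = Δ ρ_m/(ρ_m − ρ_c) = 0.815 km × 3220/530 = 4.95 km.

4.95 km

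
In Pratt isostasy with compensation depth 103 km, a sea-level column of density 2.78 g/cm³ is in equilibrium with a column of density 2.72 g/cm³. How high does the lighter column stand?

2.27 km

ρ_ref D = ρ (D + h) → h = D (ρ_ref − ρ)/ρ.
h = 103 km × (2.78 − 2.72)/2.72 = 2.27 km.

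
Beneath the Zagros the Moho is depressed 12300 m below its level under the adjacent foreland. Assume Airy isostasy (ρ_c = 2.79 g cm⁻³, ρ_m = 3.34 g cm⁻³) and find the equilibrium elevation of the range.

By Archimedes' principle applied to the lithosphere: ρ_c h = (ρ_m − ρ_c) r.
h = r (ρ_m − ρ_c) / ρ_c = 12300 m × (3.34 − 2.79) / 2.79 = 2420 m.

2420 m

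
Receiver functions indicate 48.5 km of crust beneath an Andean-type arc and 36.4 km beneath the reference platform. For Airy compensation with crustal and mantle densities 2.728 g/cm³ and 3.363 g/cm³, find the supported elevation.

Excess crust Δ = 48.5 km − 36.4 km = 12.1 km, split between elevation h and root r with h + r = Δ.
Airy balance ρ_c h = (ρ_m − ρ_c) r gives r = h ρ_c/(ρ_m − ρ_c), so h (1 + ρ_c/(ρ_m − ρ_c)) = Δ, i.e. h = Δ (ρ_m − ρ_c)/ρ_m.
h = 12.1 km × 0.635/3.363 = 2.28 km.

2.28 km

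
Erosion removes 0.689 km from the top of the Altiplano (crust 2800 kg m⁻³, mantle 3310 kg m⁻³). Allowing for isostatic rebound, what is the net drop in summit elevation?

0.106 km

Rebound u = e ρ_c/ρ_m = 0.689 km × 2800/3310 = 0.5828 km.
Net surface drop = e − u = 0.689 km − 0.5828 km = e (ρ_m − ρ_c)/ρ_m = 0.106 km.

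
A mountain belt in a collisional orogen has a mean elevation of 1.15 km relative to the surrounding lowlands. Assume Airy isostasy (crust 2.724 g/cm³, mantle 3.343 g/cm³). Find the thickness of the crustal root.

5.06 km

Balancing pressure at the compensation depth: the weight of the topography is balanced by the buoyancy of the root, ρ_c h = (ρ_m − ρ_c) r.
r = h · ρ_c / (ρ_m − ρ_c) = 1.15 km × 2.724 / (3.343 − 2.724) = 5.06 km.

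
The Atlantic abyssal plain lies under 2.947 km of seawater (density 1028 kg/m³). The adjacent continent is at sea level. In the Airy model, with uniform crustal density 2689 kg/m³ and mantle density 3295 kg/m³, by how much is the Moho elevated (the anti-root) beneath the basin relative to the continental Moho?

In Airy isostatic equilibrium: replacing crust with seawater at the top is compensated by replacing crust with mantle at the base: d (ρ_c − ρ_w) = a (ρ_m − ρ_c).
a = d (ρ_c − ρ_w)/(ρ_m − ρ_c) = 2.947 km × 1661/606 = 8.08 km.

8.08 km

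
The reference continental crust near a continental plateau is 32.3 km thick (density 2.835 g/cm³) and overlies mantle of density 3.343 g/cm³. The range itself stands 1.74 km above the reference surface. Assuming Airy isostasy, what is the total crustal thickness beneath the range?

Root depth r = h ρ_c / (ρ_m − ρ_c) = 1.74 km × 2.835 / 0.508 = 9.71 km.
Total thickness = T + h + r = 32.3 km + 1.74 km + 9.71 km = 43.8 km.

43.8 km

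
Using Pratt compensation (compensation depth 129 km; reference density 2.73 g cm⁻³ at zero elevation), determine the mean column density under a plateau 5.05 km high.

2.63 g cm⁻³

Pratt balance: ρ_ref D = ρ (D + h).
ρ = ρ_ref D/(D + h) = 2.73 × 129 km/(129 km + 5.05 km) = 2.63 g cm⁻³.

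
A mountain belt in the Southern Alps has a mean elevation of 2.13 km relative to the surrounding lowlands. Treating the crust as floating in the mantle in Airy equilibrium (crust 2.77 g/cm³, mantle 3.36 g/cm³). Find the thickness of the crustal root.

By Archimedes' principle applied to the lithosphere: the weight of the topography is balanced by the buoyancy of the root, ρ_c h = (ρ_m − ρ_c) r.
r = h · ρ_c / (ρ_m − ρ_c) = 2.13 km × 2.77 / (3.36 − 2.77) = 10 km.

10 km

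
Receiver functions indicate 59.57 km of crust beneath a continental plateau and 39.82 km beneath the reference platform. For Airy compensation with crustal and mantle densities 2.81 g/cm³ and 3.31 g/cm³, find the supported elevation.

2.98 km

Excess crust Δ = 59.57 km − 39.82 km = 19.75 km, split between elevation h and root r with h + r = Δ.
Airy balance ρ_c h = (ρ_m − ρ_c) r gives r = h ρ_c/(ρ_m − ρ_c), so h (1 + ρ_c/(ρ_m − ρ_c)) = Δ, i.e. h = Δ (ρ_m − ρ_c)/ρ_m.
h = 19.75 km × 0.5/3.31 = 2.98 km.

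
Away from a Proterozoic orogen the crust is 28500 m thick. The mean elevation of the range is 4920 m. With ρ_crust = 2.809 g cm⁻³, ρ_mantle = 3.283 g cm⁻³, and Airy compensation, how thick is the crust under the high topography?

62600 m

Root depth r = h ρ_c / (ρ_m − ρ_c) = 4920 m × 2.809 / 0.474 = 29160 m.
Total thickness = T + h + r = 28500 m + 4920 m + 29160 m = 62600 m.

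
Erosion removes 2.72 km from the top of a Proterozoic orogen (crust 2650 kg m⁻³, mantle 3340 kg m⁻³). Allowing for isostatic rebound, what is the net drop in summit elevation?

Rebound u = e ρ_c/ρ_m = 2.72 km × 2650/3340 = 2.158 km.
Net surface drop = e − u = 2.72 km − 2.158 km = e (ρ_m − ρ_c)/ρ_m = 0.562 km.

0.562 km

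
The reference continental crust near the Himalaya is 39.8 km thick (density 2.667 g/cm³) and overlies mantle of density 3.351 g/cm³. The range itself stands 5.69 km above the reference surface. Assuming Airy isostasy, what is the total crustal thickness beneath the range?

Root depth r = h ρ_c / (ρ_m − ρ_c) = 5.69 km × 2.667 / 0.684 = 22.19 km.
Total thickness = T + h + r = 39.8 km + 5.69 km + 22.19 km = 67.7 km.

67.7 km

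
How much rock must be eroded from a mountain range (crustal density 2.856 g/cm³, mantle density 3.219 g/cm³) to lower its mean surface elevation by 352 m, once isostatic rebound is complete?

Net drop Δ = e − u = e − e ρ_c/ρ_m = e (ρ_m − ρ_c)/ρ_m.
e = Δ ρ_m/(ρ_m − ρ_c) = 352 m × 3.219/0.363 = 3120 m.

3120 m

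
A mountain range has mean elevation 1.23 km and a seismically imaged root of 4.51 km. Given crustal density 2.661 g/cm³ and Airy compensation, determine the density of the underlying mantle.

Airy balance: ρ_c h = (ρ_m − ρ_c) r → ρ_m = ρ_c (1 + h/r).
ρ_m = 2.661 × (1 + 1.23 km/4.51 km) = 3.39 g/cm³.

3.39 g/cm³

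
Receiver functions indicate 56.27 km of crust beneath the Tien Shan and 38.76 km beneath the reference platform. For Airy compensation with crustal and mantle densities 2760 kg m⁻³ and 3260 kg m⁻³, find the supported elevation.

2.69 km

Excess crust Δ = 56.27 km − 38.76 km = 17.51 km, split between elevation h and root r with h + r = Δ.
Airy balance ρ_c h = (ρ_m − ρ_c) r gives r = h ρ_c/(ρ_m − ρ_c), so h (1 + ρ_c/(ρ_m − ρ_c)) = Δ, i.e. h = Δ (ρ_m − ρ_c)/ρ_m.
h = 17.51 km × 500/3260 = 2.69 km.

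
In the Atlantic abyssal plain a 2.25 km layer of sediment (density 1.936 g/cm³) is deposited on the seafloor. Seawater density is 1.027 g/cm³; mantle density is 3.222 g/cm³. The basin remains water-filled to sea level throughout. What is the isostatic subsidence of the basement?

Submarine loading: the sediment displaces seawater, and the subsidence is in turn flooded, so s (ρ_m − ρ_w) = t (ρ_sed − ρ_w).
s = 2.25 km × (1.936 − 1.027) / (3.222 − 1.027) = 0.932 km.

0.932 km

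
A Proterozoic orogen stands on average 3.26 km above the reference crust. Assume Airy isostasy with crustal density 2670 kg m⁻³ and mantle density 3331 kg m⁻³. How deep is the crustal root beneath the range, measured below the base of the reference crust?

13.2 km

Isostatic balance requires: the weight of the topography is balanced by the buoyancy of the root, ρ_c h = (ρ_m − ρ_c) r.
r = h · ρ_c / (ρ_m − ρ_c) = 3.26 km × 2670 / (3331 − 2670) = 13.2 km.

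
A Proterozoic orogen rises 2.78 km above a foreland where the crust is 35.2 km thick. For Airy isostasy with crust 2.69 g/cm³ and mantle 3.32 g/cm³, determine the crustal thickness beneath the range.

Root depth r = h ρ_c / (ρ_m − ρ_c) = 2.78 km × 2.69 / 0.63 = 11.87 km.
Total thickness = T + h + r = 35.2 km + 2.78 km + 11.87 km = 49.9 km.

49.9 km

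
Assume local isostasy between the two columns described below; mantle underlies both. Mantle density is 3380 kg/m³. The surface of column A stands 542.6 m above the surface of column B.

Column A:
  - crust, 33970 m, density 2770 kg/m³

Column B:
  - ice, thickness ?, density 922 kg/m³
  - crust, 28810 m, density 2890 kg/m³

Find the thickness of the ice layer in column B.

Take the compensation level at the base of the deeper column (depth z_c below the surface of column A) and equate Σ ρ_i t_i down to z_c; mantle fills any gap and the z_c terms cancel.
Column A: 33970×2770 + (z_c − 33970)×3380
Column B: 542.6×0 + x×922 + 28810×2890 + (z_c − 542.6 − 28810 − x)×3380
The z_c×3380 term appears on both sides and cancels. Collect the known terms of each column as K = Σ(ρt)_known − 3380 × (depth of known layers): K_A = 94096900 − 3380×33970 = −20721700; K_B = 83260900 − 3380×(542.6 + 28810) = −15950888.
Balance: K_A = K_B − x×(3380 − 922), so x = (K_B − K_A)/(3380 − 922) = 4770810/2458 = 1940 m.

1940 m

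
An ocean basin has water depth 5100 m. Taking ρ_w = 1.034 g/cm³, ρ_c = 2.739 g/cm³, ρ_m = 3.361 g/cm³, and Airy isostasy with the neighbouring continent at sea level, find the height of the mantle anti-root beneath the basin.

14000 m

Equating mass per unit area of the two columns: replacing crust with seawater at the top is compensated by replacing crust with mantle at the base: d (ρ_c − ρ_w) = a (ρ_m − ρ_c).
a = d (ρ_c − ρ_w)/(ρ_m − ρ_c) = 5100 m × 1.705/0.622 = 14000 m.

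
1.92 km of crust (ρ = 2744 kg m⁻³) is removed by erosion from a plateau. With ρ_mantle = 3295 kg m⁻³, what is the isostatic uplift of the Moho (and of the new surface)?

1.6 km

Unloading: uplift u = e ρ_c/ρ_m = 1.92 km × 2744/3295 = 1.6 km.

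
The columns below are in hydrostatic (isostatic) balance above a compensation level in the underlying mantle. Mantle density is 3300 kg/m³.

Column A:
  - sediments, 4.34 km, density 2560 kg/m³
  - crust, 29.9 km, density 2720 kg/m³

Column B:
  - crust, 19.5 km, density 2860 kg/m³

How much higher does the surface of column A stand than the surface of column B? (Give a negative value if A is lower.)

For any compensation level in the mantle, the mantle terms cancel and isostasy reduces to e = (Σt_A − Σt_B) − (Σ(ρt)_A − Σ(ρt)_B) / ρ_m.
Σt_A = 34.24 km; Σt_B = 19.5 km; Σ(ρt)_A = 92438.4; Σ(ρt)_B = 55770 (in km·kg/m³).
e = (34.24 − 19.5) − (92438.4 − 55770) / 3300 = 3.63 km.

3.63 km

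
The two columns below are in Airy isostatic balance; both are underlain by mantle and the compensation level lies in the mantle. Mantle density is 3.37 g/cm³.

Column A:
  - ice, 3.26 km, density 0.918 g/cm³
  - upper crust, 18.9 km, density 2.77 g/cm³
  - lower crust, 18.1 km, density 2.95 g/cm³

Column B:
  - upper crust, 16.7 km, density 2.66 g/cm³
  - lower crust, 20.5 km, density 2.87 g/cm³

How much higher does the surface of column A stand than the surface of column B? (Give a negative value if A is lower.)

1.43 km

For any compensation level in the mantle, the mantle terms cancel and isostasy reduces to e = (Σt_A − Σt_B) − (Σ(ρt)_A − Σ(ρt)_B) / ρ_m.
Σt_A = 40.26 km; Σt_B = 37.2 km; Σ(ρt)_A = 108.74068; Σ(ρt)_B = 103.257 (in km·g/cm³).
e = (40.26 − 37.2) − (108.74068 − 103.257) / 3.37 = 1.43 km.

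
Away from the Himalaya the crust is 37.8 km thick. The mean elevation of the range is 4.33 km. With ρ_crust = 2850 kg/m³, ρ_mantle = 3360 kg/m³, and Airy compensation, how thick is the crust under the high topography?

66.3 km

Root depth r = h ρ_c / (ρ_m − ρ_c) = 4.33 km × 2850 / 510 = 24.2 km.
Total thickness = T + h + r = 37.8 km + 4.33 km + 24.2 km = 66.3 km.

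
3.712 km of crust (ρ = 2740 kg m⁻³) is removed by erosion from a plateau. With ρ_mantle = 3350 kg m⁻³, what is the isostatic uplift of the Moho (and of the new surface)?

3.04 km

Unloading: uplift u = e ρ_c/ρ_m = 3.712 km × 2740/3350 = 3.04 km.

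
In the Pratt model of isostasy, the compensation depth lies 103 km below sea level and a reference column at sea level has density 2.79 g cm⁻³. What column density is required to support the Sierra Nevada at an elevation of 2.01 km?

Pratt balance: ρ_ref D = ρ (D + h).
ρ = ρ_ref D/(D + h) = 2.79 × 103 km/(103 km + 2.01 km) = 2.74 g cm⁻³.

2.74 g cm⁻³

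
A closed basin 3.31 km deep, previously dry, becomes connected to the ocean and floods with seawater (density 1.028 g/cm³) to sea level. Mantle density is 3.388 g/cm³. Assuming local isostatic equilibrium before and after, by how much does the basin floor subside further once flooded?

1.44 km

After flooding the water column is d + s deep. Its weight must equal the weight of mantle displaced by the extra subsidence s: (d + s) ρ_w = s ρ_m.
s = d ρ_w / (ρ_m − ρ_w) = 3.31 km × 1.028/(3.388 − 1.028) = 1.44 km.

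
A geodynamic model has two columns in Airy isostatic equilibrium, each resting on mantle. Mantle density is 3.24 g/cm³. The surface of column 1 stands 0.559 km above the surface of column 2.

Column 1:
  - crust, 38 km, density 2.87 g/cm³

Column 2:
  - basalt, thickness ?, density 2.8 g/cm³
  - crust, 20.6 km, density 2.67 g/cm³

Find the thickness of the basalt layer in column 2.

1.15 km

Take the compensation level at the base of the deeper column (depth z_c below the surface of column 1) and equate Σ ρ_i t_i down to z_c; mantle fills any gap and the z_c terms cancel.
Column 1: 38×2.87 + (z_c − 38)×3.24
Column 2: 0.559×0 + x×2.8 + 20.6×2.67 + (z_c − 0.559 − 20.6 − x)×3.24
The z_c×3.24 term appears on both sides and cancels. Collect the known terms of each column as K = Σ(ρt)_known − 3.24 × (depth of known layers): K_1 = 109.06 − 3.24×38 = −14.06; K_2 = 55.002 − 3.24×(0.559 + 20.6) = −13.55316.
Balance: K_1 = K_2 − x×(3.24 − 2.8), so x = (K_2 − K_1)/(3.24 − 2.8) = 0.50684/0.44 = 1.15 km.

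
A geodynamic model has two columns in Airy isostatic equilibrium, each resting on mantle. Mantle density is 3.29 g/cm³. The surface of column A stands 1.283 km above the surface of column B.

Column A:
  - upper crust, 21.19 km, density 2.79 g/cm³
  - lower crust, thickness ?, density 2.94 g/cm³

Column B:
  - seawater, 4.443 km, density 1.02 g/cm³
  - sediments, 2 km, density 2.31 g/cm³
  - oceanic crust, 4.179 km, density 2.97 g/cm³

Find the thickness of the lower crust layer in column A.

20 km

Take the compensation level at the base of the deeper column (depth z_c below the surface of column A) and equate Σ ρ_i t_i down to z_c; mantle fills any gap and the z_c terms cancel.
Column A: 21.19×2.79 + x×2.94 + (z_c − 21.19 − x)×3.29
Column B: 1.283×0 + 4.443×1.02 + 2×2.31 + 4.179×2.97 + (z_c − 1.283 − 10.622)×3.29
The z_c×3.29 term appears on both sides and cancels. Collect the known terms of each column as K = Σ(ρt)_known − 3.29 × (depth of known layers): K_A = 59.1201 − 3.29×21.19 = −10.595; K_B = 21.56349 − 3.29×(1.283 + 10.622) = −17.60396.
Balance: K_A − x×(3.29 − 2.94) = K_B, so x = (K_A − K_B)/(3.29 − 2.94) = 7.00896/0.35 = 20 km.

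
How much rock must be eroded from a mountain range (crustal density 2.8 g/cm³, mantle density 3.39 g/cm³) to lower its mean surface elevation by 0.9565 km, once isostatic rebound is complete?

Net drop Δ = e − u = e − e ρ_c/ρ_m = e (ρ_m − ρ_c)/ρ_m.
e = Δ ρ_m/(ρ_m − ρ_c) = 0.9565 km × 3.39/0.59 = 5.5 km.

5.5 km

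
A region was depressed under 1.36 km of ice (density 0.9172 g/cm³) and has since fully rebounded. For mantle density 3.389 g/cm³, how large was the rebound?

0.368 km

Removing the load lets mantle flow back in; uplift u satisfies ρ_ice t = ρ_m u.
u = t ρ_ice/ρ_m = 1.36 km × 0.9172/3.389 = 0.368 km.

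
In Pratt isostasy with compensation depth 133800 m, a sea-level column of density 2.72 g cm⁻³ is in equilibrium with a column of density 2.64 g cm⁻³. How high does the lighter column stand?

ρ_ref D = ρ (D + h) → h = D (ρ_ref − ρ)/ρ.
h = 133800 m × (2.72 − 2.64)/2.64 = 4050 m.

4050 m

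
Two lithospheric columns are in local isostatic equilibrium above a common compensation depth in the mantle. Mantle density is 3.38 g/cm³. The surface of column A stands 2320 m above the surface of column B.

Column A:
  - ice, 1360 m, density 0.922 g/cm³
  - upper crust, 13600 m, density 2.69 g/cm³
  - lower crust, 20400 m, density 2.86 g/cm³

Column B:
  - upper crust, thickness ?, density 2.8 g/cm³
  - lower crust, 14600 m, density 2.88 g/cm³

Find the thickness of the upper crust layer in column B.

14100 m

Take the compensation level at the base of the deeper column (depth z_c below the surface of column A) and equate Σ ρ_i t_i down to z_c; mantle fills any gap and the z_c terms cancel.
Column A: 1360×0.922 + 13600×2.69 + 20400×2.86 + (z_c − 35360)×3.38
Column B: 2320×0 + x×2.8 + 14600×2.88 + (z_c − 2320 − 14600 − x)×3.38
The z_c×3.38 term appears on both sides and cancels. Collect the known terms of each column as K = Σ(ρt)_known − 3.38 × (depth of known layers): K_A = 96181.92 − 3.38×35360 = −23334.88; K_B = 42048 − 3.38×(2320 + 14600) = −15141.6.
Balance: K_A = K_B − x×(3.38 − 2.8), so x = (K_B − K_A)/(3.38 − 2.8) = 8193.28/0.58 = 14100 m.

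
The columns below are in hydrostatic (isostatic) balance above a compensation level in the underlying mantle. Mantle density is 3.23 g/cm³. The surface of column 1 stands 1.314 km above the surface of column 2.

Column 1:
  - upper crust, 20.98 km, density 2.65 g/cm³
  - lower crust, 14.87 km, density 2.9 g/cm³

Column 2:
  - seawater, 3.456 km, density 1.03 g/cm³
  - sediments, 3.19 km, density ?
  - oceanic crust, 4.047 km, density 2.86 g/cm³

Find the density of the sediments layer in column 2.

2.06 g/cm³

Take the compensation level at the base of the deeper column (depth z_c below the surface of column 1) and equate Σ ρ_i t_i down to z_c; mantle fills any gap and the z_c terms cancel.
Column 1: 20.98×2.65 + 14.87×2.9 + (z_c − 35.85)×3.23
Column 2: 1.314×0 + 3.456×1.03 + 3.19×ρ + 4.047×2.86 + (z_c − 1.314 − 10.693)×3.23
The z_c×3.23 term appears on both sides and cancels. Collect the known terms of each column as K = Σ(ρt)_known − 3.23 × (depth of known layers): K_1 = 98.72 − 3.23×35.85 = −17.0755; K_2 = 15.1341 − 3.23×(1.314 + 10.693) = −23.64851.
Balance: K_1 = K_2 + 3.19×ρ, so ρ = (K_1 − K_2)/3.19 = 6.57301/3.19 = 2.06 g/cm³.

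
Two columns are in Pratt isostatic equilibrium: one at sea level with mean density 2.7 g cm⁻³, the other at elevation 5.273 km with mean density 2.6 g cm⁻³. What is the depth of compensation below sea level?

ρ_ref D = ρ (D + h) → D (ρ_ref − ρ) = ρ h.
D = ρ h/(ρ_ref − ρ) = 2.6 × 5.273 km/(2.7 − 2.6) = 137 km.

137 km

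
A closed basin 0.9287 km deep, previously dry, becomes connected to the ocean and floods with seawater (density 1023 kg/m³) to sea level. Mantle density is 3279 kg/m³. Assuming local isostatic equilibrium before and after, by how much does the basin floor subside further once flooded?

0.421 km

After flooding the water column is d + s deep. Its weight must equal the weight of mantle displaced by the extra subsidence s: (d + s) ρ_w = s ρ_m.
s = d ρ_w / (ρ_m − ρ_w) = 0.9287 km × 1023/(3279 − 1023) = 0.421 km.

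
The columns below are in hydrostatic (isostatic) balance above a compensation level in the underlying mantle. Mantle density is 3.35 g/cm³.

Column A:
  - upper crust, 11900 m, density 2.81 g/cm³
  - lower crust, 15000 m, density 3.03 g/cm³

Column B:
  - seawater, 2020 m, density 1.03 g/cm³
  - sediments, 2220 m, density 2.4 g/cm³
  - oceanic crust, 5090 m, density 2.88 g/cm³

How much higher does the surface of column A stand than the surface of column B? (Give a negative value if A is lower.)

608 m

For any compensation level in the mantle, the mantle terms cancel and isostasy reduces to e = (Σt_A − Σt_B) − (Σ(ρt)_A − Σ(ρt)_B) / ρ_m.
Σt_A = 26900 m; Σt_B = 9330 m; Σ(ρt)_A = 78889; Σ(ρt)_B = 22067.8 (in m·g/cm³).
e = (26900 − 9330) − (78889 − 22067.8) / 3.35 = 608 m.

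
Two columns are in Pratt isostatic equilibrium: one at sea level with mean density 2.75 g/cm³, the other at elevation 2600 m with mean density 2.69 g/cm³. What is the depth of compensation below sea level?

117000 m

ρ_ref D = ρ (D + h) → D (ρ_ref − ρ) = ρ h.
D = ρ h/(ρ_ref − ρ) = 2.69 × 2600 m/(2.75 − 2.69) = 117000 m.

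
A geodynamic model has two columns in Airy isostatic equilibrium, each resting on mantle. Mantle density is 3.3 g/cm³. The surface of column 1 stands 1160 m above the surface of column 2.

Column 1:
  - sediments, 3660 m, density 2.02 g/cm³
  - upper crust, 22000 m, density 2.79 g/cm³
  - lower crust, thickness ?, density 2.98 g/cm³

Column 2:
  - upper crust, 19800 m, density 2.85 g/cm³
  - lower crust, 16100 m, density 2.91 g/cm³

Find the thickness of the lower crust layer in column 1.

9730 m

Take the compensation level at the base of the deeper column (depth z_c below the surface of column 1) and equate Σ ρ_i t_i down to z_c; mantle fills any gap and the z_c terms cancel.
Column 1: 3660×2.02 + 22000×2.79 + x×2.98 + (z_c − 25660 − x)×3.3
Column 2: 1160×0 + 19800×2.85 + 16100×2.91 + (z_c − 1160 − 35900)×3.3
The z_c×3.3 term appears on both sides and cancels. Collect the known terms of each column as K = Σ(ρt)_known − 3.3 × (depth of known layers): K_1 = 68773.2 − 3.3×25660 = −15904.8; K_2 = 103281 − 3.3×(1160 + 35900) = −19017.
Balance: K_1 − x×(3.3 − 2.98) = K_2, so x = (K_1 − K_2)/(3.3 − 2.98) = 3112.2/0.32 = 9730 m.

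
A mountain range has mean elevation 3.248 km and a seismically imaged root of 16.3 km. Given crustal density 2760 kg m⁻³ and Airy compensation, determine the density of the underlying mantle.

3310 kg m⁻³

Airy balance: ρ_c h = (ρ_m − ρ_c) r → ρ_m = ρ_c (1 + h/r).
ρ_m = 2760 × (1 + 3.248 km/16.3 km) = 3310 kg m⁻³.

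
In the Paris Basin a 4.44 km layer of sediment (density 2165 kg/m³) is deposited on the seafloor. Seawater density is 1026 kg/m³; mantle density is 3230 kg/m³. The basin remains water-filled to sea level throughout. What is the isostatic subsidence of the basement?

Submarine loading: the sediment displaces seawater, and the subsidence is in turn flooded, so s (ρ_m − ρ_w) = t (ρ_sed − ρ_w).
s = 4.44 km × (2165 − 1026) / (3230 − 1026) = 2.29 km.

2.29 km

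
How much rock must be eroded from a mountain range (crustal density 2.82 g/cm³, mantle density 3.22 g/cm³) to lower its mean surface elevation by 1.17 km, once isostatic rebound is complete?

Net drop Δ = e − u = e − e ρ_c/ρ_m = e (ρ_m − ρ_c)/ρ_m.
e = Δ ρ_m/(ρ_m − ρ_c) = 1.17 km × 3.22/0.4 = 9.42 km.

9.42 km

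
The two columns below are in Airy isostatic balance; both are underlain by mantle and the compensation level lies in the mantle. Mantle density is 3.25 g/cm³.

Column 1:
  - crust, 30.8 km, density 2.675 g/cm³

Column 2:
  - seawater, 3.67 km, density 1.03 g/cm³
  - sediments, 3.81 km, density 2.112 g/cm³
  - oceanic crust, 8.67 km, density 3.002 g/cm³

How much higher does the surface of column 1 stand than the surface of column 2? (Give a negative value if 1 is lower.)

0.947 km

For any compensation level in the mantle, the mantle terms cancel and isostasy reduces to e = (Σt_1 − Σt_2) − (Σ(ρt)_1 − Σ(ρt)_2) / ρ_m.
Σt_1 = 30.8 km; Σt_2 = 16.15 km; Σ(ρt)_1 = 82.39; Σ(ρt)_2 = 37.85416 (in km·g/cm³).
e = (30.8 − 16.15) − (82.39 − 37.85416) / 3.25 = 0.947 km.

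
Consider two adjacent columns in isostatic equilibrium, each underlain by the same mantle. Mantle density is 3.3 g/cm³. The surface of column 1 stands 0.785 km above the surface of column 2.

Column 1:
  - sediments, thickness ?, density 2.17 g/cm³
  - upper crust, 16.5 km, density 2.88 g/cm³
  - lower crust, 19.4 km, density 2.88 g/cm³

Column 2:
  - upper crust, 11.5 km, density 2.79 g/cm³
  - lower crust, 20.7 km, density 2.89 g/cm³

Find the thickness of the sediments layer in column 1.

1.65 km

Take the compensation level at the base of the deeper column (depth z_c below the surface of column 1) and equate Σ ρ_i t_i down to z_c; mantle fills any gap and the z_c terms cancel.
Column 1: x×2.17 + 16.5×2.88 + 19.4×2.88 + (z_c − 35.9 − x)×3.3
Column 2: 0.785×0 + 11.5×2.79 + 20.7×2.89 + (z_c − 0.785 − 32.2)×3.3
The z_c×3.3 term appears on both sides and cancels. Collect the known terms of each column as K = Σ(ρt)_known − 3.3 × (depth of known layers): K_1 = 103.392 − 3.3×35.9 = −15.078; K_2 = 91.908 − 3.3×(0.785 + 32.2) = −16.9425.
Balance: K_1 − x×(3.3 − 2.17) = K_2, so x = (K_1 − K_2)/(3.3 − 2.17) = 1.8645/1.13 = 1.65 km.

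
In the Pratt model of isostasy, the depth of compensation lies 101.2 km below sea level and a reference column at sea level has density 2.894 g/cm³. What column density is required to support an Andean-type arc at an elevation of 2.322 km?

2.83 g/cm³

Pratt balance: ρ_ref D = ρ (D + h).
ρ = ρ_ref D/(D + h) = 2.894 × 101.2 km/(101.2 km + 2.322 km) = 2.83 g/cm³.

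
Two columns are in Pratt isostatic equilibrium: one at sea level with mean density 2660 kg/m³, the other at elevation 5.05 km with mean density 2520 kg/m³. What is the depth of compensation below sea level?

ρ_ref D = ρ (D + h) → D (ρ_ref − ρ) = ρ h.
D = ρ h/(ρ_ref − ρ) = 2520 × 5.05 km/(2660 − 2520) = 90.9 km.

90.9 km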